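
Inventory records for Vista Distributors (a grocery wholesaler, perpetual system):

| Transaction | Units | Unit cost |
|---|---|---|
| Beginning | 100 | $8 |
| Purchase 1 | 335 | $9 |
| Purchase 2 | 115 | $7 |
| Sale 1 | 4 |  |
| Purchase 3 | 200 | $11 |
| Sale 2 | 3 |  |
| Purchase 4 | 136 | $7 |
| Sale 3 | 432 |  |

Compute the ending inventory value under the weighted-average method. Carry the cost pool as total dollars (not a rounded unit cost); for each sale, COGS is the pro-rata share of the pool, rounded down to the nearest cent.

Ending inventory = $3,921.35

After Beginning: 100 on hand, pool $800.00 (≈ $8.0000 each)
After Purchase 1: 435 on hand, pool $3,815.00 (≈ $8.7701 each)
After Purchase 2: 550 on hand, pool $4,620.00 (≈ $8.4000 each)
Sale 1, sell 4: 4/550 × $4,620.00 → $33.60
After Purchase 3: 746 on hand, pool $6,786.40 (≈ $9.0971 each)
Sale 2, sell 3: 3/746 × $6,786.40 → $27.29
After Purchase 4: 879 on hand, pool $7,711.11 (≈ $8.7726 each)
Sale 3, sell 432: 432/879 × $7,711.11 → $3,789.76
Total COGS = $33.60 + $27.29 + $3,789.76 = $3,850.65
Ending inventory (cost pool remaining) = $3,921.35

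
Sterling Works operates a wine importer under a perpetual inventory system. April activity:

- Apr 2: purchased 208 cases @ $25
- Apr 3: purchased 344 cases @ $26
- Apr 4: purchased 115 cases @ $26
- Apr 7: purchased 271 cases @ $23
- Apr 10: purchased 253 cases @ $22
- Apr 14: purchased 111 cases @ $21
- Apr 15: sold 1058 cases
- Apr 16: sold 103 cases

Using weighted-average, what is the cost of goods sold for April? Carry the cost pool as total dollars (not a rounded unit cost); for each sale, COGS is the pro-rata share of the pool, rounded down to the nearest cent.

After Apr 2: 208 on hand, pool $5,200.00 (≈ $25.0000 each)
After Apr 3: 552 on hand, pool $14,144.00 (≈ $25.6232 each)
After Apr 4: 667 on hand, pool $17,134.00 (≈ $25.6882 each)
After Apr 7: 938 on hand, pool $23,367.00 (≈ $24.9115 each)
After Apr 10: 1191 on hand, pool $28,933.00 (≈ $24.2930 each)
After Apr 14: 1302 on hand, pool $31,264.00 (≈ $24.0123 each)
Apr 15, sell 1058: 1058/1302 × $31,264.00 → $25,405.00
Apr 16, sell 103: 103/244 × $5,859.00 → $2,473.26
Total COGS = $25,405.00 + $2,473.26 = $27,878.26
Ending inventory (cost pool remaining) = $3,385.74
Check: goods available $31,264.00 = COGS $27,878.26 + ending $3,385.74

COGS = $27,878.26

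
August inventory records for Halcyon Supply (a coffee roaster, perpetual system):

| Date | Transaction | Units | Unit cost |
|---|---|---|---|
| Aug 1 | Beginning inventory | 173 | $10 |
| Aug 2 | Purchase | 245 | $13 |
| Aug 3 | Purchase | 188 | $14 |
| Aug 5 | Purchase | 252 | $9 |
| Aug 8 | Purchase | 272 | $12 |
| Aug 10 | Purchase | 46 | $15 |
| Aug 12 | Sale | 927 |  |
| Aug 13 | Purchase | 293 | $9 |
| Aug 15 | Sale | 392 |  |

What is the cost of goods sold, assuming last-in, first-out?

Aug 12, 927 sold [LIFO — newest first]: 46 @ $15 + 272 @ $12 + 252 @ $9 + 188 @ $14 + 169 @ $13 = $11,051
Aug 15, 392 sold [LIFO — newest first]: 293 @ $9 + 76 @ $13 + 23 @ $10 = $3,855
Total COGS = $11,051 + $3,855 = $14,906
Ending inventory: 150 @ $10 = $1,500
Check: goods available $16,406 = COGS $14,906 + ending $1,500

COGS = $14,906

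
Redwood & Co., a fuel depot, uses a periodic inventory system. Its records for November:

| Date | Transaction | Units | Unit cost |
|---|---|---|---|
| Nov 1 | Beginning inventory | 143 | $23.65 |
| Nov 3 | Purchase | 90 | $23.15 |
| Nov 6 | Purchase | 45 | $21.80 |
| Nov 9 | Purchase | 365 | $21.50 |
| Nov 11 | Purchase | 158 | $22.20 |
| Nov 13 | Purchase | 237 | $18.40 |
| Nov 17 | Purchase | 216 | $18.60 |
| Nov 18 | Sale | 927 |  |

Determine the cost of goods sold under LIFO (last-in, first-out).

COGS = $18,680.00

Nov 18, 927 sold [LIFO — newest first]: 216 @ $18.60 + 237 @ $18.40 + 158 @ $22.20 + 316 @ $21.50 = $18,680.00
Ending inventory: 143 @ $23.65 + 90 @ $23.15 + 45 @ $21.80 + 49 @ $21.50 = $7,499.95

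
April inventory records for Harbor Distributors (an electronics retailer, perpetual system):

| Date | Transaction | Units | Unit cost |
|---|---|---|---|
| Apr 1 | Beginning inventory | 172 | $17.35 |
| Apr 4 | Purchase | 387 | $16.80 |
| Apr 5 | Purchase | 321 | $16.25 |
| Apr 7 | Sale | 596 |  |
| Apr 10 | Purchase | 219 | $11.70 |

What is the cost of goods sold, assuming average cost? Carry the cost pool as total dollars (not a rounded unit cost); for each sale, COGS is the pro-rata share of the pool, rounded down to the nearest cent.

COGS = $9,957.29

After Apr 1: 172 on hand, pool $2,984.20 (≈ $17.3500 each)
After Apr 4: 559 on hand, pool $9,485.80 (≈ $16.9692 each)
After Apr 5: 880 on hand, pool $14,702.05 (≈ $16.7069 each)
Apr 7, sell 596: 596/880 × $14,702.05 → $9,957.29
After Apr 10: 503 on hand, pool $7,307.06 (≈ $14.5270 each)
Ending inventory (cost pool remaining) = $7,307.06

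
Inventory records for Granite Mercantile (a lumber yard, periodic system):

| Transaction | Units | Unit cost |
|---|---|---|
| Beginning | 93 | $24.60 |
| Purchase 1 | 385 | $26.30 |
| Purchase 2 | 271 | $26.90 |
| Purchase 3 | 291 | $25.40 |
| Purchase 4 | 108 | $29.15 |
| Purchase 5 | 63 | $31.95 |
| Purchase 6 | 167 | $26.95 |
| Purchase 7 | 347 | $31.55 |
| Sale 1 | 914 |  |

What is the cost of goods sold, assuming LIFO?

COGS = $26,426.15

Sale 1 (914) [LIFO — newest first]: 347 @ $31.55 + 167 @ $26.95 + 63 @ $31.95 + 108 @ $29.15 + 229 @ $25.40 = $26,426.15
Ending inventory: 93 @ $24.60 + 385 @ $26.30 + 271 @ $26.90 + 62 @ $25.40 = $21,278.00
Check: goods available $47,704.15 = COGS $26,426.15 + ending $21,278.00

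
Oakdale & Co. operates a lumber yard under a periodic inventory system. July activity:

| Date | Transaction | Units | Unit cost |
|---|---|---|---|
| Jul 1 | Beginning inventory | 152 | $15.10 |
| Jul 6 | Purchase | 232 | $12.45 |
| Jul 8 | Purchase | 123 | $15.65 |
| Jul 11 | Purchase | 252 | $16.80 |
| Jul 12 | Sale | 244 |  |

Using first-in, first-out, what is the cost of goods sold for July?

COGS = $3,440.60

Jul 12, 244 sold [FIFO — oldest first]: 152 @ $15.10 + 92 @ $12.45 = $3,440.60
Ending inventory: 140 @ $12.45 + 123 @ $15.65 + 252 @ $16.80 = $7,901.55
Check: goods available $11,342.15 = COGS $3,440.60 + ending $7,901.55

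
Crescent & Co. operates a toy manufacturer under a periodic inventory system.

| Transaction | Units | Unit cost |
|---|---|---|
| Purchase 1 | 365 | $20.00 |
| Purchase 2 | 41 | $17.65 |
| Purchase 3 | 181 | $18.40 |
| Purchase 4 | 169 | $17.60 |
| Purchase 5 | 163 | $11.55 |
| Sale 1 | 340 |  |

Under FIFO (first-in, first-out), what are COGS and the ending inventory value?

Sale 1 (340) [FIFO — oldest first]: 340 @ $20.00 = $6,800.00
Ending inventory: 25 @ $20.00 + 41 @ $17.65 + 181 @ $18.40 + 169 @ $17.60 + 163 @ $11.55 = $9,411.10
Check: goods available $16,211.10 = COGS $6,800.00 + ending $9,411.10

COGS = $6,800.00; ending inventory = $9,411.10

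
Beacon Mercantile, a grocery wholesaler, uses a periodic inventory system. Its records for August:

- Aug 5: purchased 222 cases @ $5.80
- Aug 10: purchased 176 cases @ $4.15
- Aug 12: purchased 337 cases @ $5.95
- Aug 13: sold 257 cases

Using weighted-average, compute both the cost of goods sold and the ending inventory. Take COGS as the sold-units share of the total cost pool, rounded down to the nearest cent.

Aug 13, sell 257: 257/735 × $4,023.15 → $1,406.73
Ending inventory (cost pool remaining) = $2,616.42
Check: goods available $4,023.15 = COGS $1,406.73 + ending $2,616.42

COGS = $1,406.73; ending inventory = $2,616.42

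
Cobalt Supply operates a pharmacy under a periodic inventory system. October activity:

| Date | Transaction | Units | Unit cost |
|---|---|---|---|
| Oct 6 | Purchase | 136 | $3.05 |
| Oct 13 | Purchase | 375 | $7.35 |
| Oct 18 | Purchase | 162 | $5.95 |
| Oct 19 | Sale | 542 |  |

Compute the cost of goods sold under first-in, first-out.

COGS = $3,355.50

Oct 19, 542 sold [FIFO — oldest first]: 136 @ $3.05 + 375 @ $7.35 + 31 @ $5.95 = $3,355.50
Ending inventory: 131 @ $5.95 = $779.45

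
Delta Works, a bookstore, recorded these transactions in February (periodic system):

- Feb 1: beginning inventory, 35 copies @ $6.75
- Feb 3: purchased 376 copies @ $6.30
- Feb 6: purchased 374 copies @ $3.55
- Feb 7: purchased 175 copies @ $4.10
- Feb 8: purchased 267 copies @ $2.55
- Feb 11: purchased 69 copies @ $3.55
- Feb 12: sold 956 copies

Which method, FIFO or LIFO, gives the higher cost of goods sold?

FIFO COGS: 35 @ $6.75 + 376 @ $6.30 + 374 @ $3.55 + 171 @ $4.10 = $4,633.85
LIFO COGS: 69 @ $3.55 + 267 @ $2.55 + 175 @ $4.10 + 374 @ $3.55 + 71 @ $6.30 = $3,418.30

FIFO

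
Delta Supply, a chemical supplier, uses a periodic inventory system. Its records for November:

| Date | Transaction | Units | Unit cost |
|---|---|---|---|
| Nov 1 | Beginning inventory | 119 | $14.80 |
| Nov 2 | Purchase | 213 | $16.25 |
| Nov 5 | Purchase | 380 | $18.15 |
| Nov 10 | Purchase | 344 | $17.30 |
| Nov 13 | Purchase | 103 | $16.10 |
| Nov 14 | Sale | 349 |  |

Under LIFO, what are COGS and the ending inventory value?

Nov 14, 349 sold [LIFO — newest first]: 103 @ $16.10 + 246 @ $17.30 = $5,914.10
Ending inventory: 119 @ $14.80 + 213 @ $16.25 + 380 @ $18.15 + 98 @ $17.30 = $13,814.85
Check: goods available $19,728.95 = COGS $5,914.10 + ending $13,814.85

COGS = $5,914.10; ending inventory = $13,814.85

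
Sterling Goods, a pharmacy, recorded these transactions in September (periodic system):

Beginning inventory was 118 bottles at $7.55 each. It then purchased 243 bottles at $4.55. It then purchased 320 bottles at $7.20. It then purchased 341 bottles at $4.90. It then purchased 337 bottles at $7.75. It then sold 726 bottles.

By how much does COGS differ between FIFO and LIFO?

$107.20

FIFO COGS: 118 @ $7.55 + 243 @ $4.55 + 320 @ $7.20 + 45 @ $4.90 = $4,521.05
LIFO COGS: 337 @ $7.75 + 341 @ $4.90 + 48 @ $7.20 = $4,628.25
Difference = |$4,521.05 − $4,628.25| = $107.20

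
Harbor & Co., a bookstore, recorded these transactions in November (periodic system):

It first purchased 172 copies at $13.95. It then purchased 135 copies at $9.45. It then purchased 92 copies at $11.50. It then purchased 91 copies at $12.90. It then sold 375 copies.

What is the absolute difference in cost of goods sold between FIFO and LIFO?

FIFO COGS: 172 @ $13.95 + 135 @ $9.45 + 68 @ $11.50 = $4,457.15
LIFO COGS: 91 @ $12.90 + 92 @ $11.50 + 135 @ $9.45 + 57 @ $13.95 = $4,302.80
Difference = |$4,457.15 − $4,302.80| = $154.35

$154.35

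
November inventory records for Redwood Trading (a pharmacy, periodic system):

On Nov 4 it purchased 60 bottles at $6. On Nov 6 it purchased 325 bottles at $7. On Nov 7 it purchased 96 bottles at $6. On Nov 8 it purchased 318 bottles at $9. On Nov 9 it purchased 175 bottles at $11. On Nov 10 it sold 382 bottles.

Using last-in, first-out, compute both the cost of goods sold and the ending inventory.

COGS = $3,788; ending inventory = $4,210

Nov 10, 382 sold [LIFO — newest first]: 175 @ $11 + 207 @ $9 = $3,788
Ending inventory: 60 @ $6 + 325 @ $7 + 96 @ $6 + 111 @ $9 = $4,210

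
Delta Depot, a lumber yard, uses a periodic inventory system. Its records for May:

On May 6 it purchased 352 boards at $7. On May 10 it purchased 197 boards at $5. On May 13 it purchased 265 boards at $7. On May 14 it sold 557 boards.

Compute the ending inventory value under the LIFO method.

May 14, 557 sold [LIFO — newest first]: 265 @ $7 + 197 @ $5 + 95 @ $7 = $3,505
Ending inventory: 257 @ $7 = $1,799

Ending inventory = $1,799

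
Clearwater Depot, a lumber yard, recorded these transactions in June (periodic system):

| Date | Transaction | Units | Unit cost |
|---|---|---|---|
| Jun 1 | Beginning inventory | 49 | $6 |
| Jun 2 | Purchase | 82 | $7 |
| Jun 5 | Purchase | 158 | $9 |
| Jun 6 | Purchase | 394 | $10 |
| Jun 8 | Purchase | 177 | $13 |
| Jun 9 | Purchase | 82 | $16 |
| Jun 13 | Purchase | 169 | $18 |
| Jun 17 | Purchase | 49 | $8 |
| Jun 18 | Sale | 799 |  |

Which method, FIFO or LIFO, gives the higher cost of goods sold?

FIFO COGS: 49 @ $6 + 82 @ $7 + 158 @ $9 + 394 @ $10 + 116 @ $13 = $7,738
LIFO COGS: 49 @ $8 + 169 @ $18 + 82 @ $16 + 177 @ $13 + 322 @ $10 = $10,267

LIFO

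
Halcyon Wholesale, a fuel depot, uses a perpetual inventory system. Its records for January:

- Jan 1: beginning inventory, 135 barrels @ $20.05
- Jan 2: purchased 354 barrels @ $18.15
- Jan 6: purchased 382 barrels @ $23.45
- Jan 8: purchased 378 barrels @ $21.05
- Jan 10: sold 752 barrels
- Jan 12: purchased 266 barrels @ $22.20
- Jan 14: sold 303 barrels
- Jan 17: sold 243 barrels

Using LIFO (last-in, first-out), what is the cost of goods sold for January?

Jan 10, 752 sold [LIFO — newest first]: 378 @ $21.05 + 374 @ $23.45 = $16,727.20
Jan 14, 303 sold [LIFO — newest first]: 266 @ $22.20 + 8 @ $23.45 + 29 @ $18.15 = $6,619.15
Jan 17, 243 sold [LIFO — newest first]: 243 @ $18.15 = $4,410.45
Total COGS = $16,727.20 + $6,619.15 + $4,410.45 = $27,756.80
Ending inventory: 135 @ $20.05 + 82 @ $18.15 = $4,195.05

COGS = $27,756.80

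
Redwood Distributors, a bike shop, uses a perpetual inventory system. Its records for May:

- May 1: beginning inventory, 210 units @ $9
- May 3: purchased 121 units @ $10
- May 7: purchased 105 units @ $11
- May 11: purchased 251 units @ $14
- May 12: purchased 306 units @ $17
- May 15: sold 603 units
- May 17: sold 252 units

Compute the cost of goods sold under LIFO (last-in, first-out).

May 15, 603 sold [LIFO — newest first]: 306 @ $17 + 251 @ $14 + 46 @ $11 = $9,222
May 17, 252 sold [LIFO — newest first]: 59 @ $11 + 121 @ $10 + 72 @ $9 = $2,507
Total COGS = $9,222 + $2,507 = $11,729
Ending inventory: 138 @ $9 = $1,242

COGS = $11,729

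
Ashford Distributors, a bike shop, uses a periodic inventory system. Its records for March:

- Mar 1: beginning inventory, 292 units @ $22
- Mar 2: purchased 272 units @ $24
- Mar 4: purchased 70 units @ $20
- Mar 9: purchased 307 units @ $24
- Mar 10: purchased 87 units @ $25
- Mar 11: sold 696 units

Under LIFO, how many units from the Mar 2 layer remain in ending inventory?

40

Mar 11, 696 sold [LIFO — newest first]: 87 @ $25 + 307 @ $24 + 70 @ $20 + 232 @ $24 = $16,511
Ending inventory: 292 @ $22 + 40 @ $24 = $7,384
Check: goods available $23,895 = COGS $16,511 + ending $7,384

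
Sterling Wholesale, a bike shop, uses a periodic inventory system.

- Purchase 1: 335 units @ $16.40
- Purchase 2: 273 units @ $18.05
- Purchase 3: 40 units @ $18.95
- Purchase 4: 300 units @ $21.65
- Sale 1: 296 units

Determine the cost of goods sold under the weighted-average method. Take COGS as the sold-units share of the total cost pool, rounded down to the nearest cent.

COGS = $5,518.66

Sale 1, sell 296: 296/948 × $17,674.65 → $5,518.66
Ending inventory (cost pool remaining) = $12,155.99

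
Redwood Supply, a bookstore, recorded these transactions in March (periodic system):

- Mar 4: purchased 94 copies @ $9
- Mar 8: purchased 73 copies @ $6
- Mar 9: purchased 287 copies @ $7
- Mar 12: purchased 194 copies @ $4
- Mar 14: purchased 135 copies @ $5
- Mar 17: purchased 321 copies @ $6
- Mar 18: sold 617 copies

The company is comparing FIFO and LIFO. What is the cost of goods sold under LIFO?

FIFO COGS: 94 @ $9 + 73 @ $6 + 287 @ $7 + 163 @ $4 = $3,945
LIFO COGS: 321 @ $6 + 135 @ $5 + 161 @ $4 = $3,245

COGS = $3,245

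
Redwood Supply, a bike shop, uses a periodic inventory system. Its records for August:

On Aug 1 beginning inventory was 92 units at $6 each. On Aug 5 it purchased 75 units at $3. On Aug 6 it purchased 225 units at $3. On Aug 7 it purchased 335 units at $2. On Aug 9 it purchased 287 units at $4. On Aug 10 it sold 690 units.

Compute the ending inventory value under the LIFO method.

Aug 10, 690 sold [LIFO — newest first]: 287 @ $4 + 335 @ $2 + 68 @ $3 = $2,022
Ending inventory: 92 @ $6 + 75 @ $3 + 157 @ $3 = $1,248
Check: goods available $3,270 = COGS $2,022 + ending $1,248

Ending inventory = $1,248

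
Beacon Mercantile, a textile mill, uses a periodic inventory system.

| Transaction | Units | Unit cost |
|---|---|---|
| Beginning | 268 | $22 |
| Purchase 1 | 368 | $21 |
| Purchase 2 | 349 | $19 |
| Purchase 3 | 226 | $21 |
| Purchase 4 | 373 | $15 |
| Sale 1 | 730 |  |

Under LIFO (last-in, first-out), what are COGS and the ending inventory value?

Sale 1 (730) [LIFO — newest first]: 373 @ $15 + 226 @ $21 + 131 @ $19 = $12,830
Ending inventory: 268 @ $22 + 368 @ $21 + 218 @ $19 = $17,766
Check: goods available $30,596 = COGS $12,830 + ending $17,766

COGS = $12,830; ending inventory = $17,766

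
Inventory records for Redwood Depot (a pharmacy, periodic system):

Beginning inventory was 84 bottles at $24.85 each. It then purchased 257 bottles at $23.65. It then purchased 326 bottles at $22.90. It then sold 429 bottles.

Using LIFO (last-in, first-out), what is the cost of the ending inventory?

Sale 1 (429) [LIFO — newest first]: 326 @ $22.90 + 103 @ $23.65 = $9,901.35
Ending inventory: 84 @ $24.85 + 154 @ $23.65 = $5,729.50
Check: goods available $15,630.85 = COGS $9,901.35 + ending $5,729.50

Ending inventory = $5,729.50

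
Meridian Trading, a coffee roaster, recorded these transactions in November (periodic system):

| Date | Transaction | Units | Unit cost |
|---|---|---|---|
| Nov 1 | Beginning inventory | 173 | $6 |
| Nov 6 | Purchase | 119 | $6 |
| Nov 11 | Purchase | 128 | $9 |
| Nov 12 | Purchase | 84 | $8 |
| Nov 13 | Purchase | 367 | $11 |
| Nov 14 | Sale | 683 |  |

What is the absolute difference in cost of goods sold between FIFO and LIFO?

FIFO COGS: 173 @ $6 + 119 @ $6 + 128 @ $9 + 84 @ $8 + 179 @ $11 = $5,545
LIFO COGS: 367 @ $11 + 84 @ $8 + 128 @ $9 + 104 @ $6 = $6,485
Difference = |$5,545 − $6,485| = $940

$940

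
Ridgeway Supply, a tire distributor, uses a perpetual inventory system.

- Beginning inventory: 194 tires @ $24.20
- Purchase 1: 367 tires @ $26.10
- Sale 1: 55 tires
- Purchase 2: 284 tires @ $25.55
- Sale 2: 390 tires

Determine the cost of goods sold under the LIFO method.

COGS = $11,458.30

Sale 1 (55) [LIFO — newest first]: 55 @ $26.10 = $1,435.50
Sale 2 (390) [LIFO — newest first]: 284 @ $25.55 + 106 @ $26.10 = $10,022.80
Total COGS = $1,435.50 + $10,022.80 = $11,458.30
Ending inventory: 194 @ $24.20 + 206 @ $26.10 = $10,071.40
Check: goods available $21,529.70 = COGS $11,458.30 + ending $10,071.40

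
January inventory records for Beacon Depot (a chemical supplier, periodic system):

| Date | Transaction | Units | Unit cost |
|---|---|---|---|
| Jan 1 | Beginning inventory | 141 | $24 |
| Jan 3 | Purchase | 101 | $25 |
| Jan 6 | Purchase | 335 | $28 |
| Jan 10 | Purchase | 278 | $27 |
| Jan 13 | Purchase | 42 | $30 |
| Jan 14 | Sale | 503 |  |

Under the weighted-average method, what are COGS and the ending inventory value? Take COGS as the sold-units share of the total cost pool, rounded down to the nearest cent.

Jan 14, sell 503: 503/897 × $24,055.00 → $13,489.03
Ending inventory (cost pool remaining) = $10,565.97
Check: goods available $24,055.00 = COGS $13,489.03 + ending $10,565.97

COGS = $13,489.03; ending inventory = $10,565.97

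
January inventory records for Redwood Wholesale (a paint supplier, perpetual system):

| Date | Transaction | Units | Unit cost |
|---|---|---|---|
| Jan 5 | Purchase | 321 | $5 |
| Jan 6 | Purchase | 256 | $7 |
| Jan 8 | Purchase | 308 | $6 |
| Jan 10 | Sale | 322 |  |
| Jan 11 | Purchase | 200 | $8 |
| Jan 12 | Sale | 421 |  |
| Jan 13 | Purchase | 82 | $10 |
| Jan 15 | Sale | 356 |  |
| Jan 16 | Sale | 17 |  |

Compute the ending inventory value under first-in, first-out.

Ending inventory = $510

Jan 10, 322 sold [FIFO — oldest first]: 321 @ $5 + 1 @ $7 = $1,612
Jan 12, 421 sold [FIFO — oldest first]: 255 @ $7 + 166 @ $6 = $2,781
Jan 15, 356 sold [FIFO — oldest first]: 142 @ $6 + 200 @ $8 + 14 @ $10 = $2,592
Jan 16, 17 sold [FIFO — oldest first]: 17 @ $10 = $170
Total COGS = $1,612 + $2,781 + $2,592 + $170 = $7,155
Ending inventory: 51 @ $10 = $510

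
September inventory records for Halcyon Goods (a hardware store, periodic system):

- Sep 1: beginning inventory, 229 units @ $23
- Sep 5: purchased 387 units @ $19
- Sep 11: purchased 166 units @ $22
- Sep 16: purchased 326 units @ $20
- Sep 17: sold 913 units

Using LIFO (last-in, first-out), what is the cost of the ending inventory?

Sep 17, 913 sold [LIFO — newest first]: 326 @ $20 + 166 @ $22 + 387 @ $19 + 34 @ $23 = $18,307
Ending inventory: 195 @ $23 = $4,485

Ending inventory = $4,485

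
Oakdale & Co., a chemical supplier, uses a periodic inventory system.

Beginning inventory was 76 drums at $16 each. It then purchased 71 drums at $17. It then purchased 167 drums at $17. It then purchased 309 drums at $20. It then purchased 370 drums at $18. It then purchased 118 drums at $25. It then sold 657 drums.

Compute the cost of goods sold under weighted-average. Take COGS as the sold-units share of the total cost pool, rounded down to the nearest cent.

Sale 1, sell 657: 657/1111 × $21,052.00 → $12,449.29
Ending inventory (cost pool remaining) = $8,602.71

COGS = $12,449.29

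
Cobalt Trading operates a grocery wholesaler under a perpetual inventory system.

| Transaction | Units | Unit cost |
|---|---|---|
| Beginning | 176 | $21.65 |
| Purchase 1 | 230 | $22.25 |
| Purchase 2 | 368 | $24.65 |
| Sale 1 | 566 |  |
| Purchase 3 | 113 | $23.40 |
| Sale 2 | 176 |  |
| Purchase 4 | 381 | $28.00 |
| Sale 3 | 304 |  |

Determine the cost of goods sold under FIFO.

Sale 1 (566) [FIFO — oldest first]: 176 @ $21.65 + 230 @ $22.25 + 160 @ $24.65 = $12,871.90
Sale 2 (176) [FIFO — oldest first]: 176 @ $24.65 = $4,338.40
Sale 3 (304) [FIFO — oldest first]: 32 @ $24.65 + 113 @ $23.40 + 159 @ $28.00 = $7,885.00
Total COGS = $12,871.90 + $4,338.40 + $7,885.00 = $25,095.30
Ending inventory: 222 @ $28.00 = $6,216.00
Check: goods available $31,311.30 = COGS $25,095.30 + ending $6,216.00

COGS = $25,095.30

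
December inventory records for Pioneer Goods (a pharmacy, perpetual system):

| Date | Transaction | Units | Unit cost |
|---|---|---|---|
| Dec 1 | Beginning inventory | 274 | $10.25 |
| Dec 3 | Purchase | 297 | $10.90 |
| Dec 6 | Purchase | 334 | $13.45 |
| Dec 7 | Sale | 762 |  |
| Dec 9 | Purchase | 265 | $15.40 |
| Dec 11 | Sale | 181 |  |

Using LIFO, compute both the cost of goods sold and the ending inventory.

COGS = $11,859.75; ending inventory = $2,759.35

Dec 7, 762 sold [LIFO — newest first]: 334 @ $13.45 + 297 @ $10.90 + 131 @ $10.25 = $9,072.35
Dec 11, 181 sold [LIFO — newest first]: 181 @ $15.40 = $2,787.40
Total COGS = $9,072.35 + $2,787.40 = $11,859.75
Ending inventory: 143 @ $10.25 + 84 @ $15.40 = $2,759.35
Check: goods available $14,619.10 = COGS $11,859.75 + ending $2,759.35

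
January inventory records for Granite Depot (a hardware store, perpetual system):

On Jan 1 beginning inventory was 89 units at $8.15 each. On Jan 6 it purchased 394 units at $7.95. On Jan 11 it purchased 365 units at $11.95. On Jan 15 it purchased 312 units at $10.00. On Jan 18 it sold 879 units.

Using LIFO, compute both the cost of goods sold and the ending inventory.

Jan 18, 879 sold [LIFO — newest first]: 312 @ $10.00 + 365 @ $11.95 + 202 @ $7.95 = $9,087.65
Ending inventory: 89 @ $8.15 + 192 @ $7.95 = $2,251.75

COGS = $9,087.65; ending inventory = $2,251.75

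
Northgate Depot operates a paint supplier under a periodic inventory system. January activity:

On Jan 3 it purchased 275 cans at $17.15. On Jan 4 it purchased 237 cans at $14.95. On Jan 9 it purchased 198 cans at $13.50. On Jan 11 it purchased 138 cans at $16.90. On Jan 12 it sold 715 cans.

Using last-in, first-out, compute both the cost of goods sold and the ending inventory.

Jan 12, 715 sold [LIFO — newest first]: 138 @ $16.90 + 198 @ $13.50 + 237 @ $14.95 + 142 @ $17.15 = $10,983.65
Ending inventory: 133 @ $17.15 = $2,280.95
Check: goods available $13,264.60 = COGS $10,983.65 + ending $2,280.95

COGS = $10,983.65; ending inventory = $2,280.95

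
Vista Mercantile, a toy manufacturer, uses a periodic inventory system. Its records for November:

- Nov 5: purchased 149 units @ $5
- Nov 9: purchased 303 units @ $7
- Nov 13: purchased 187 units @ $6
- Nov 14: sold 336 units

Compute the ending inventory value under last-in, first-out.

Nov 14, 336 sold [LIFO — newest first]: 187 @ $6 + 149 @ $7 = $2,165
Ending inventory: 149 @ $5 + 154 @ $7 = $1,823

Ending inventory = $1,823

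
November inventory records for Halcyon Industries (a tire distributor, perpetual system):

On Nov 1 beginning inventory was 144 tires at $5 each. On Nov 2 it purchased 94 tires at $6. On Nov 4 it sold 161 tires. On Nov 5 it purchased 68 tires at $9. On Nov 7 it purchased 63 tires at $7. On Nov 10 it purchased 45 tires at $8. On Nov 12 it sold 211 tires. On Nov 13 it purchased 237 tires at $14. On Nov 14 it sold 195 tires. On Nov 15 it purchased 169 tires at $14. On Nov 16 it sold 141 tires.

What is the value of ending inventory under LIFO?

Ending inventory = $1,190

Nov 4, 161 sold [LIFO — newest first]: 94 @ $6 + 67 @ $5 = $899
Nov 12, 211 sold [LIFO — newest first]: 45 @ $8 + 63 @ $7 + 68 @ $9 + 35 @ $5 = $1,588
Nov 14, 195 sold [LIFO — newest first]: 195 @ $14 = $2,730
Nov 16, 141 sold [LIFO — newest first]: 141 @ $14 = $1,974
Total COGS = $899 + $1,588 + $2,730 + $1,974 = $7,191
Ending inventory: 42 @ $5 + 42 @ $14 + 28 @ $14 = $1,190
Check: goods available $8,381 = COGS $7,191 + ending $1,190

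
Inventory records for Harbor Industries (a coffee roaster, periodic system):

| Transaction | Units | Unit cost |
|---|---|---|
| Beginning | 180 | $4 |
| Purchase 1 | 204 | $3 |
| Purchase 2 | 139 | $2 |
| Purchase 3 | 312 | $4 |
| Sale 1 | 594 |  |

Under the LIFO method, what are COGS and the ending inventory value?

Sale 1 (594) [LIFO — newest first]: 312 @ $4 + 139 @ $2 + 143 @ $3 = $1,955
Ending inventory: 180 @ $4 + 61 @ $3 = $903

COGS = $1,955; ending inventory = $903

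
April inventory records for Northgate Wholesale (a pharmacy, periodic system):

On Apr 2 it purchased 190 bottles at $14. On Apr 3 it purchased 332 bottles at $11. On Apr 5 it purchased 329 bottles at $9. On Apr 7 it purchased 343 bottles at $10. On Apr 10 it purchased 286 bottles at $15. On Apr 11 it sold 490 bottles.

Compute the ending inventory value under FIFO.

Apr 11, 490 sold [FIFO — oldest first]: 190 @ $14 + 300 @ $11 = $5,960
Ending inventory: 32 @ $11 + 329 @ $9 + 343 @ $10 + 286 @ $15 = $11,033

Ending inventory = $11,033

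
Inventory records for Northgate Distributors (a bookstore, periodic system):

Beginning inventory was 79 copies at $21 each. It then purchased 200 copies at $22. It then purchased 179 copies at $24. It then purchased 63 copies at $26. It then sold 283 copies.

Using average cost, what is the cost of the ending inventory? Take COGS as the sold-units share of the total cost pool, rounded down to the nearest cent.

Sale 1, sell 283: 283/521 × $11,993.00 → $6,514.43
Ending inventory (cost pool remaining) = $5,478.57

Ending inventory = $5,478.57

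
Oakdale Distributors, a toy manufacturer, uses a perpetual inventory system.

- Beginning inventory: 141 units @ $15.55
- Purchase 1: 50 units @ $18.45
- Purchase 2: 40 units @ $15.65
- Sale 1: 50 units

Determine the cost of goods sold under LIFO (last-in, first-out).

Sale 1 (50) [LIFO — newest first]: 40 @ $15.65 + 10 @ $18.45 = $810.50
Ending inventory: 141 @ $15.55 + 40 @ $18.45 = $2,930.55

COGS = $810.50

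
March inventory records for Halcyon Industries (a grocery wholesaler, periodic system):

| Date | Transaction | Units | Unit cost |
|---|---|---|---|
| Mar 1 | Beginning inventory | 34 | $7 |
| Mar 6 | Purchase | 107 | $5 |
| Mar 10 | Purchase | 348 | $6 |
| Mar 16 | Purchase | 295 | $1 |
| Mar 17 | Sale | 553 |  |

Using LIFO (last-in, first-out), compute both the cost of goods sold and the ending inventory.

COGS = $1,843; ending inventory = $1,313

Mar 17, 553 sold [LIFO — newest first]: 295 @ $1 + 258 @ $6 = $1,843
Ending inventory: 34 @ $7 + 107 @ $5 + 90 @ $6 = $1,313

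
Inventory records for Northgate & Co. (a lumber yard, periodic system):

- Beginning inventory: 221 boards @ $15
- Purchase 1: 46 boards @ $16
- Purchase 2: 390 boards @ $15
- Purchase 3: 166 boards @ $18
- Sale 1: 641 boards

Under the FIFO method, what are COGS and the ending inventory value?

COGS = $9,661; ending inventory = $3,228

Sale 1 (641) [FIFO — oldest first]: 221 @ $15 + 46 @ $16 + 374 @ $15 = $9,661
Ending inventory: 16 @ $15 + 166 @ $18 = $3,228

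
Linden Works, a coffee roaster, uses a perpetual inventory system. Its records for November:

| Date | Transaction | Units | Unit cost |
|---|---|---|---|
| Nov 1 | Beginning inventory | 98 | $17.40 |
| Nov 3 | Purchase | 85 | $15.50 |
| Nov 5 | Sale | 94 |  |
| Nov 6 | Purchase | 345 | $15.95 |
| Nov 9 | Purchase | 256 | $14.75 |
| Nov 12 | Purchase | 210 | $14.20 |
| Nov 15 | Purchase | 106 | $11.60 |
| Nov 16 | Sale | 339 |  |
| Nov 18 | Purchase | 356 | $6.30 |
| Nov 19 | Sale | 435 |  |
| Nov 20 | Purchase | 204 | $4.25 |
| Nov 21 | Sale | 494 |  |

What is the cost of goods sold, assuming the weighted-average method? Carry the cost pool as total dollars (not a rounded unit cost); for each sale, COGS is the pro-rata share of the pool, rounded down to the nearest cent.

After Nov 1: 98 on hand, pool $1,705.20 (≈ $17.4000 each)
After Nov 3: 183 on hand, pool $3,022.70 (≈ $16.5175 each)
Nov 5, sell 94: 94/183 × $3,022.70 → $1,552.64
After Nov 6: 434 on hand, pool $6,972.81 (≈ $16.0664 each)
After Nov 9: 690 on hand, pool $10,748.81 (≈ $15.5780 each)
After Nov 12: 900 on hand, pool $13,730.81 (≈ $15.2565 each)
After Nov 15: 1006 on hand, pool $14,960.41 (≈ $14.8712 each)
Nov 16, sell 339: 339/1006 × $14,960.41 → $5,041.33
After Nov 18: 1023 on hand, pool $12,161.88 (≈ $11.8884 each)
Nov 19, sell 435: 435/1023 × $12,161.88 → $5,171.47
After Nov 20: 792 on hand, pool $7,857.41 (≈ $9.9210 each)
Nov 21, sell 494: 494/792 × $7,857.41 → $4,900.96
Total COGS = $1,552.64 + $5,041.33 + $5,171.47 + $4,900.96 = $16,666.40
Ending inventory (cost pool remaining) = $2,956.45

COGS = $16,666.40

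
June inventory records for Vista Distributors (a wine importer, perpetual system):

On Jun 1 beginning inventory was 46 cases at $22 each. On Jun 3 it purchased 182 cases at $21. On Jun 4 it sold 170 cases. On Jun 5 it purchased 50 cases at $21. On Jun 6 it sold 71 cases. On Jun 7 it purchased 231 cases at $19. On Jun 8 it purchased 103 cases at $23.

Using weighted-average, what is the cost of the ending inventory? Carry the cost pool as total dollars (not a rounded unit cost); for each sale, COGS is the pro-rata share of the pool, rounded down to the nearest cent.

Ending inventory = $7,539.02

After Jun 1: 46 on hand, pool $1,012.00 (≈ $22.0000 each)
After Jun 3: 228 on hand, pool $4,834.00 (≈ $21.2018 each)
Jun 4, sell 170: 170/228 × $4,834.00 → $3,604.29
After Jun 5: 108 on hand, pool $2,279.71 (≈ $21.1084 each)
Jun 6, sell 71: 71/108 × $2,279.71 → $1,498.69
After Jun 7: 268 on hand, pool $5,170.02 (≈ $19.2911 each)
After Jun 8: 371 on hand, pool $7,539.02 (≈ $20.3208 each)
Total COGS = $3,604.29 + $1,498.69 = $5,102.98
Ending inventory (cost pool remaining) = $7,539.02
Check: goods available $12,642.00 = COGS $5,102.98 + ending $7,539.02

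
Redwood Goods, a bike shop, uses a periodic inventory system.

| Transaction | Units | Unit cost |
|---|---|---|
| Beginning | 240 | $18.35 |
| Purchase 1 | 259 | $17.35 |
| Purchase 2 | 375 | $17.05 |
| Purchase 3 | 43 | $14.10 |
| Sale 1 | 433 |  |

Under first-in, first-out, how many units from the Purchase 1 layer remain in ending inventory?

66

Sale 1 (433) [FIFO — oldest first]: 240 @ $18.35 + 193 @ $17.35 = $7,752.55
Ending inventory: 66 @ $17.35 + 375 @ $17.05 + 43 @ $14.10 = $8,145.15
Check: goods available $15,897.70 = COGS $7,752.55 + ending $8,145.15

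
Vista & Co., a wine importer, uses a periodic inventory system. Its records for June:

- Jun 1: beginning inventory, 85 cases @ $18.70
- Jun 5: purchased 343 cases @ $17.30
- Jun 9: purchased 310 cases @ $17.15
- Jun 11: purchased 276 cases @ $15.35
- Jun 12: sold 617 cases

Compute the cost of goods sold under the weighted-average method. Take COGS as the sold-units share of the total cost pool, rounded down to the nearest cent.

Jun 12, sell 617: 617/1014 × $17,076.50 → $10,390.73
Ending inventory (cost pool remaining) = $6,685.77

COGS = $10,390.73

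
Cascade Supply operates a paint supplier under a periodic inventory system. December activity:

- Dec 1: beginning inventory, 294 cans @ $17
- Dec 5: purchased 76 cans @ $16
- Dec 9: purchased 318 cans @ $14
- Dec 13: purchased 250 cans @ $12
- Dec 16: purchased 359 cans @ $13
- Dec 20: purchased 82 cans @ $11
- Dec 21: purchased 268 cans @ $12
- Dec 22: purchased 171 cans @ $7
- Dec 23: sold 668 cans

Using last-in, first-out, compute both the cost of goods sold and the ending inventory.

COGS = $7,226; ending inventory = $16,422

Dec 23, 668 sold [LIFO — newest first]: 171 @ $7 + 268 @ $12 + 82 @ $11 + 147 @ $13 = $7,226
Ending inventory: 294 @ $17 + 76 @ $16 + 318 @ $14 + 250 @ $12 + 212 @ $13 = $16,422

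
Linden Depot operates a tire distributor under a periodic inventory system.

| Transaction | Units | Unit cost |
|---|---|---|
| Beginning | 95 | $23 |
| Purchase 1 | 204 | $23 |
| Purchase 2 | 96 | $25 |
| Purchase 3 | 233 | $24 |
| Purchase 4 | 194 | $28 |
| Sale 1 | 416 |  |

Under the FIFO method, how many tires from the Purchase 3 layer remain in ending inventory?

Sale 1 (416) [FIFO — oldest first]: 95 @ $23 + 204 @ $23 + 96 @ $25 + 21 @ $24 = $9,781
Ending inventory: 212 @ $24 + 194 @ $28 = $10,520
Check: goods available $20,301 = COGS $9,781 + ending $10,520

212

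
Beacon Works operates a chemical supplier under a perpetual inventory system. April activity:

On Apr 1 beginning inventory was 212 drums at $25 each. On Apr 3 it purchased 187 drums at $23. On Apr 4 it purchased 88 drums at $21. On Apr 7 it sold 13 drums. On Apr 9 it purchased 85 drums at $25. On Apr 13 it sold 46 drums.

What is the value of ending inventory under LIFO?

Ending inventory = $12,151

Apr 7, 13 sold [LIFO — newest first]: 13 @ $21 = $273
Apr 13, 46 sold [LIFO — newest first]: 46 @ $25 = $1,150
Total COGS = $273 + $1,150 = $1,423
Ending inventory: 212 @ $25 + 187 @ $23 + 75 @ $21 + 39 @ $25 = $12,151
Check: goods available $13,574 = COGS $1,423 + ending $12,151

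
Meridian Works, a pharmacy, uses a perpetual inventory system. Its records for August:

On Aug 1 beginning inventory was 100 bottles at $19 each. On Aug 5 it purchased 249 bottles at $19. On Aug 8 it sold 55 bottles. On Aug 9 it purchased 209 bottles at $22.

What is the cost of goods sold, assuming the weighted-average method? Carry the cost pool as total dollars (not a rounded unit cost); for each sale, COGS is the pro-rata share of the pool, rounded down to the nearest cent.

After Aug 1: 100 on hand, pool $1,900.00 (≈ $19.0000 each)
After Aug 5: 349 on hand, pool $6,631.00 (≈ $19.0000 each)
Aug 8, sell 55: 55/349 × $6,631.00 → $1,045.00
After Aug 9: 503 on hand, pool $10,184.00 (≈ $20.2465 each)
Ending inventory (cost pool remaining) = $10,184.00

COGS = $1,045.00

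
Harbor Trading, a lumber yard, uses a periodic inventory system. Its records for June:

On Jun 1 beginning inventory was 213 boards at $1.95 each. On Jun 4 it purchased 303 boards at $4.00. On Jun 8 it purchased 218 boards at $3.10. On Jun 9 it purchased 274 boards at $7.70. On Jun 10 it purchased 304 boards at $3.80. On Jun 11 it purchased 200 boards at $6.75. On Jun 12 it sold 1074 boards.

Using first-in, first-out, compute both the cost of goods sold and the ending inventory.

COGS = $4,663.75; ending inventory = $2,254.40

Jun 12, 1074 sold [FIFO — oldest first]: 213 @ $1.95 + 303 @ $4.00 + 218 @ $3.10 + 274 @ $7.70 + 66 @ $3.80 = $4,663.75
Ending inventory: 238 @ $3.80 + 200 @ $6.75 = $2,254.40
Check: goods available $6,918.15 = COGS $4,663.75 + ending $2,254.40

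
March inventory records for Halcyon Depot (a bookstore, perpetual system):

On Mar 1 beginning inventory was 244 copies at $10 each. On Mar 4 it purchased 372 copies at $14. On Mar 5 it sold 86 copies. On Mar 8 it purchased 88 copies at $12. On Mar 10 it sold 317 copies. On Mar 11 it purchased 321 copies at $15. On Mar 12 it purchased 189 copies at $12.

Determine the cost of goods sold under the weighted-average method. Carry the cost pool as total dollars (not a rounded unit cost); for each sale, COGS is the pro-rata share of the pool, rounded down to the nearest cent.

COGS = $4,984.72

After Mar 1: 244 on hand, pool $2,440.00 (≈ $10.0000 each)
After Mar 4: 616 on hand, pool $7,648.00 (≈ $12.4156 each)
Mar 5, sell 86: 86/616 × $7,648.00 → $1,067.74
After Mar 8: 618 on hand, pool $7,636.26 (≈ $12.3564 each)
Mar 10, sell 317: 317/618 × $7,636.26 → $3,916.98
After Mar 11: 622 on hand, pool $8,534.28 (≈ $13.7207 each)
After Mar 12: 811 on hand, pool $10,802.28 (≈ $13.3197 each)
Total COGS = $1,067.74 + $3,916.98 = $4,984.72
Ending inventory (cost pool remaining) = $10,802.28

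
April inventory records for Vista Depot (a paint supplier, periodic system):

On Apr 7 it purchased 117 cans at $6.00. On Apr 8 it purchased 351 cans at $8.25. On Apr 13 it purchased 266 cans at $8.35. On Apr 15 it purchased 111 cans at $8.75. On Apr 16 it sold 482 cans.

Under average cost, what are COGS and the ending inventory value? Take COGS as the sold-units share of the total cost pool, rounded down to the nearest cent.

Apr 16, sell 482: 482/845 × $6,790.10 → $3,873.16
Ending inventory (cost pool remaining) = $2,916.94

COGS = $3,873.16; ending inventory = $2,916.94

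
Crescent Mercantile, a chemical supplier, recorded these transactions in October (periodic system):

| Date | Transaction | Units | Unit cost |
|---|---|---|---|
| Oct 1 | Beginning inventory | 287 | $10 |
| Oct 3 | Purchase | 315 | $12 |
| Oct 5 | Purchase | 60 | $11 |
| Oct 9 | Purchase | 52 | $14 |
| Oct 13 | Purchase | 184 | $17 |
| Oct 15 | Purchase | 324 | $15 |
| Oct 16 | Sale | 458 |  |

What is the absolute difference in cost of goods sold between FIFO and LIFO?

$2,216

FIFO COGS: 287 @ $10 + 171 @ $12 = $4,922
LIFO COGS: 324 @ $15 + 134 @ $17 = $7,138
Difference = |$4,922 − $7,138| = $2,216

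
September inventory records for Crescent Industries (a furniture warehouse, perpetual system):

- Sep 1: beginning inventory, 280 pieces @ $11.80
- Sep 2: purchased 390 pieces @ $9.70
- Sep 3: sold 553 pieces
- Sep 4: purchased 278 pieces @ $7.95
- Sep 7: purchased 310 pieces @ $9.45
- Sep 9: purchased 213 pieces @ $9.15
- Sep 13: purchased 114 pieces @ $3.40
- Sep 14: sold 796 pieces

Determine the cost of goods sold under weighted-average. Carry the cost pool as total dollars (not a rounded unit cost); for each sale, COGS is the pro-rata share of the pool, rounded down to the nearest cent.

After Sep 1: 280 on hand, pool $3,304.00 (≈ $11.8000 each)
After Sep 2: 670 on hand, pool $7,087.00 (≈ $10.5776 each)
Sep 3, sell 553: 553/670 × $7,087.00 → $5,849.41
After Sep 4: 395 on hand, pool $3,447.69 (≈ $8.7283 each)
After Sep 7: 705 on hand, pool $6,377.19 (≈ $9.0457 each)
After Sep 9: 918 on hand, pool $8,326.14 (≈ $9.0699 each)
After Sep 13: 1032 on hand, pool $8,713.74 (≈ $8.4435 each)
Sep 14, sell 796: 796/1032 × $8,713.74 → $6,721.06
Total COGS = $5,849.41 + $6,721.06 = $12,570.47
Ending inventory (cost pool remaining) = $1,992.68
Check: goods available $14,563.15 = COGS $12,570.47 + ending $1,992.68

COGS = $12,570.47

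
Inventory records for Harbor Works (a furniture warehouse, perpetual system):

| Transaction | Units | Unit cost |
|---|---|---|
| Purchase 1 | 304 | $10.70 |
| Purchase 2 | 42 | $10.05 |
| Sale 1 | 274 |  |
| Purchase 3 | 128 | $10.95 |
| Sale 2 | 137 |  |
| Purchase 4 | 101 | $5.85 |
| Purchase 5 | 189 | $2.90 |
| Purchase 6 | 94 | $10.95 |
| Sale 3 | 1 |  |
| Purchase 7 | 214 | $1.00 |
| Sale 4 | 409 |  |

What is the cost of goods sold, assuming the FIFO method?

Sale 1 (274) [FIFO — oldest first]: 274 @ $10.70 = $2,931.80
Sale 2 (137) [FIFO — oldest first]: 30 @ $10.70 + 42 @ $10.05 + 65 @ $10.95 = $1,454.85
Sale 3 (1) [FIFO — oldest first]: 1 @ $10.95 = $10.95
Sale 4 (409) [FIFO — oldest first]: 62 @ $10.95 + 101 @ $5.85 + 189 @ $2.90 + 57 @ $10.95 = $2,442.00
Total COGS = $2,931.80 + $1,454.85 + $10.95 + $2,442.00 = $6,839.60
Ending inventory: 37 @ $10.95 + 214 @ $1.00 = $619.15

COGS = $6,839.60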